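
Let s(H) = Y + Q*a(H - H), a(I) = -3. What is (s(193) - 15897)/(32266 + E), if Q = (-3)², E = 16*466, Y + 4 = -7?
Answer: -15935/39722 ≈ -0.40116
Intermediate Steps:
Y = -11 (Y = -4 - 7 = -11)
E = 7456
Q = 9
s(H) = -38 (s(H) = -11 + 9*(-3) = -11 - 27 = -38)
(s(193) - 15897)/(32266 + E) = (-38 - 15897)/(32266 + 7456) = -15935/39722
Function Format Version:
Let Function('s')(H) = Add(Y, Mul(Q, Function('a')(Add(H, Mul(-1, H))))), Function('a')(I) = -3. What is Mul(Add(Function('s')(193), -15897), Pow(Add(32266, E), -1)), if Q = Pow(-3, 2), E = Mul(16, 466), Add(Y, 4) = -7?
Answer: Rational(-15935, 39722) ≈ -0.40116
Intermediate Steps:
Y = -11 (Y = Add(-4, -7) = -11)
E = 7456
Q = 9
Function('s')(H) = -38 (Function('s')(H) = Add(-11, Mul(9, -3)) = Add(-11, -27) = -38)
Mul(Add(Function('s')(193), -15897), Pow(Add(32266, E), -1)) = Mul(Add(-38, -15897), Pow(Add(32266, 7456), -1)) = Mul(-15935, Pow(39722, -1)) = Mul(-15935, Rational(1, 39722)) = Rational(-15935, 39722)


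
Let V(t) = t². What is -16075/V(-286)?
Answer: -16075/81796 ≈ -0.19653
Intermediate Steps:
-16075/V(-286) = -16075/((-286)²) = -16075/81796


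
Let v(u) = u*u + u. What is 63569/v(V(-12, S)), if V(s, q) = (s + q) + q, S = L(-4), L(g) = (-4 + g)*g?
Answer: 63569/2756 ≈ 23.066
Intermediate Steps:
L(g) = g*(-4 + g)
S = 32 (S = -4*(-4 - 4) = -4*(-8) = 32)
V(s, q) = s + 2*q (V(s, q) = (q + s) + q = s + 2*q)
v(u) = u + u² (v(u) = u² + u = u + u²)
63569/v(V(-12, S)) = 63569/(((-12 + 2*32)*(1 + (-12 + 2*32)))) = 63569/(((-12 + 64)*(1 + (-12 + 64)))) = 63569/((52*(1 + 52))) = 63569/((52*53)) = 63569/2756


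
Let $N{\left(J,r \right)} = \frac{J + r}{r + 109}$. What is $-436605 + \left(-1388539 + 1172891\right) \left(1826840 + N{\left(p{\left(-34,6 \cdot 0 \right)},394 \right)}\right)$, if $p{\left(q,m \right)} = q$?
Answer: $- \frac{198159356582555}{503} \approx -3.9395 \cdot 10^{11}$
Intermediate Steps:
$N{\left(J,r \right)} = \frac{J + r}{109 + r}$
$-436605 + \left(-1388539 + 1172891\right) \left(1826840 + N{\left(p{\left(-34,6 \cdot 0 \right)},394 \right)}\right) = -436605 + \left(-1388539 + 1172891\right) \left(1826840 + \frac{-34 + 394}{109 + 394}\right) = -436605 - 215648 \left(1826840 + \frac{1}{503} \cdot 360\right) = -436605 - 215648 \left(1826840 + \frac{360}{503}\right) = -436605 - \frac{198159136970240}{503} = - \frac{198159356582555}{503}$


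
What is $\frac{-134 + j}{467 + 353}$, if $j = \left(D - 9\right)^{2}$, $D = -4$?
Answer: $\frac{7}{164} \approx 0.042683$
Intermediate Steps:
$j = 169$ ($j = \left(-4 - 9\right)^{2} = \left(-13\right)^{2} = 169$)
$\frac{-134 + j}{467 + 353} = \frac{-134 + 169}{467 + 353} = \frac{35}{820} = 35 \cdot \frac{1}{820} = \frac{7}{164}$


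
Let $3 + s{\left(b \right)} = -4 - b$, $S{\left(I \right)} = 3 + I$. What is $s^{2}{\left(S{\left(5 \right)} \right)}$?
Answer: $225$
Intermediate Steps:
$s{\left(b \right)} = -7 - b$ ($s{\left(b \right)} = -3 - \left(4 + b\right) = -7 - b$)
$s^{2}{\left(S{\left(5 \right)} \right)} = \left(-7 - \left(3 + 5\right)\right)^{2} = \left(-7 - 8\right)^{2} = \left(-15\right)^{2} = 225$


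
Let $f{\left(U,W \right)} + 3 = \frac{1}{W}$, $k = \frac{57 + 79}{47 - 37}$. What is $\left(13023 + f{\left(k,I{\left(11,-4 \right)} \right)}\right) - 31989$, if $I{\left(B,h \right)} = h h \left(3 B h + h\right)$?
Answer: $- \frac{41276545}{2176} \approx -18969.0$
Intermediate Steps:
$k = \frac{68}{5}$ ($k = \frac{136}{10} = 136 \cdot \frac{1}{10} = \frac{68}{5} \approx 13.6$)
$I{\left(B,h \right)} = h^{2} \left(h + 3 B h\right)$ ($I{\left(B,h \right)} = h^{2} \left(3 B h + h\right) = h^{2} \left(h + 3 B h\right)$)
$f{\left(U,W \right)} = -3 + \frac{1}{W}$
$\left(13023 + f{\left(k,I{\left(11,-4 \right)} \right)}\right) - 31989 = \left(13023 - \left(3 - \frac{1}{\left(-4\right)^{3} \left(1 + 3 \cdot 11\right)}\right)\right) - 31989 = \left(13023 - \left(3 - \frac{1}{\left(-64\right) \left(1 + 33\right)}\right)\right) - 31989 = \left(13023 - \left(3 - \frac{1}{\left(-64\right) 34}\right)\right) - 31989 = \left(13023 - \left(3 - \frac{1}{-2176}\right)\right) - 31989 = \left(13023 - \frac{6529}{2176}\right) - 31989 = \frac{28331519}{2176} - 31989 = - \frac{41276545}{2176}$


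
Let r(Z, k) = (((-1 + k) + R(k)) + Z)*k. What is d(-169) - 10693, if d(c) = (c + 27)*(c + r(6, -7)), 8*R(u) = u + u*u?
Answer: 33071/2 ≈ 16536.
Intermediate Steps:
R(u) = u/8 + u²/8 (R(u) = (u + u*u)/8 = (u + u²)/8 = u/8 + u²/8)
r(Z, k) = k*(-1 + Z + k + k*(1 + k)/8) (r(Z, k) = (((-1 + k) + k*(1 + k)/8) + Z)*k = ((-1 + k + k*(1 + k)/8) + Z)*k = (-1 + Z + k + k*(1 + k)/8)*k = k*(-1 + Z + k + k*(1 + k)/8))
d(c) = (27 + c)*(-91/4 + c) (d(c) = (c + 27)*(c + (⅛)*(-7)*(-8 + (-7)² + 8*6 + 9*(-7))) = (27 + c)*(c + (⅛)*(-7)*(-8 + 49 + 48 - 63)) = (27 + c)*(c + (⅛)*(-7)*26) = (27 + c)*(c - 91/4) = (27 + c)*(-91/4 + c))
d(-169) - 10693 = (-2457/4 + (-169)² + (17/4)*(-169)) - 10693 = (-2457/4 + 28561 - 2873/4) - 10693 = 54457/2 - 10693 = 33071/2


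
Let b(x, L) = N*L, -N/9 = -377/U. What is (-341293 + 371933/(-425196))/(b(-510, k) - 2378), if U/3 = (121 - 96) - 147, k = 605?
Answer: 8852124212021/207149325858 ≈ 42.733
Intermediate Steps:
U = -366 (U = 3*((121 - 96) - 147) = 3*(25 - 147) = 3*(-122) = -366)
N = -1131/122 (N = -(-3393)/(-366) = -(-3393)*(-1)/366 = -9*377/366 = -1131/122 ≈ -9.2705)
b(x, L) = -1131*L/122
(-341293 + 371933/(-425196))/(b(-510, k) - 2378) = (-341293 + 371933/(-425196))/(-1131/122*605 - 2378) = (-341293 + 371933*(-1/425196))/(-684255/122 - 2378) = (-341293 - 371933/425196)/(-974371/122) = -145116790361/425196*(-122/974371) = 8852124212021/207149325858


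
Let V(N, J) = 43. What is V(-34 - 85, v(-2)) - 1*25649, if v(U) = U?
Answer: -25606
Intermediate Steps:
V(-34 - 85, v(-2)) - 1*25649 = 43 - 1*25649 = 43 - 25649 = -25606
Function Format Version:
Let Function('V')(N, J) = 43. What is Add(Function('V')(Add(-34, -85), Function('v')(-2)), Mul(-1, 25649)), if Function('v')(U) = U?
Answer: -25606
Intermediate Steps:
Add(Function('V')(Add(-34, -85), Function('v')(-2)), Mul(-1, 25649)) = Add(43, Mul(-1, 25649)) = Add(43, -25649) = -25606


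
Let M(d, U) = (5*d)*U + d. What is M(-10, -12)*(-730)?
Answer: -430700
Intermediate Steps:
M(d, U) = d + 5*U*d (M(d, U) = 5*U*d + d = d + 5*U*d)
M(-10, -12)*(-730) = -10*(1 + 5*(-12))*(-730) = -10*(1 - 60)*(-730) = -10*(-59)*(-730) = 590*(-730) = -430700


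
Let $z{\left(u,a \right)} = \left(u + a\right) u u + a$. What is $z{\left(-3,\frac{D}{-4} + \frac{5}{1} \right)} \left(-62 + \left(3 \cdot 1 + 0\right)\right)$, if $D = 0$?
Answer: $-1357$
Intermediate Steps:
$z{\left(u,a \right)} = a + u^{2} \left(a + u\right)$ ($z{\left(u,a \right)} = \left(a + u\right) u u + a = u \left(a + u\right) u + a = u^{2} \left(a + u\right) + a = a + u^{2} \left(a + u\right)$)
$z{\left(-3,\frac{D}{-4} + \frac{5}{1} \right)} \left(-62 + \left(3 \cdot 1 + 0\right)\right) = \left(\left(\frac{0}{-4} + \frac{5}{1}\right) + \left(-3\right)^{3} + \left(\frac{0}{-4} + \frac{5}{1}\right) \left(-3\right)^{2}\right) \left(-62 + \left(3 \cdot 1 + 0\right)\right) = \left(\left(0 \left(- \frac{1}{4}\right) + 5 \cdot 1\right) - 27 + \left(0 \left(- \frac{1}{4}\right) + 5 \cdot 1\right) 9\right) \left(-62 + \left(3 + 0\right)\right) = \left(\left(0 + 5\right) - 27 + \left(0 + 5\right) 9\right) \left(-62 + 3\right) = \left(5 - 27 + 5 \cdot 9\right) \left(-59\right) = \left(5 - 27 + 45\right) \left(-59\right) = 23 \left(-59\right) = -1357$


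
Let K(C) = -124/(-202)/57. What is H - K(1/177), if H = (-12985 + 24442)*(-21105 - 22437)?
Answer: -2871941015420/5757 ≈ -4.9886e+8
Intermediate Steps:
K(C) = 62/5757 (K(C) = -124*(-1/202)*(1/57) = (62/101)*(1/57) = 62/5757)
H = -498860694 (H = 11457*(-43542) = -498860694)
H - K(1/177) = -498860694 - 1*62/5757 = -498860694 - 62/5757 = -2871941015420/5757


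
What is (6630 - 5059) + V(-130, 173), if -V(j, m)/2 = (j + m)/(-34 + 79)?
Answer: 70609/45 ≈ 1569.1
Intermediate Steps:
V(j, m) = -2*j/45 - 2*m/45 (V(j, m) = -2*(j + m)/(-34 + 79) = -2*(j + m)/45 = -2*(j/45 + m/45) = -2*j/45 - 2*m/45)
(6630 - 5059) + V(-130, 173) = (6630 - 5059) + (-2/45*(-130) - 2/45*173) = 1571 + (52/9 - 346/45) = 1571 - 86/45 = 70609/45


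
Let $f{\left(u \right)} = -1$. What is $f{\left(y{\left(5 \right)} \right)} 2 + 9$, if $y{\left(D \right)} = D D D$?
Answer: $7$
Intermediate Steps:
$y{\left(D \right)} = D^{3}$ ($y{\left(D \right)} = D^{2} D = D^{3}$)
$f{\left(y{\left(5 \right)} \right)} 2 + 9 = \left(-1\right) 2 + 9 = -2 + 9 = 7$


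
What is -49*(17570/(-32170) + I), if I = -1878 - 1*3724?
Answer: 883146159/3217 ≈ 2.7453e+5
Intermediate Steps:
I = -5602 (I = -1878 - 3724 = -5602)
-49*(17570/(-32170) + I) = -49*(17570/(-32170) - 5602) = -49*(17570*(-1/32170) - 5602) = -49*(-1757/3217 - 5602) = -49*(-18023391/3217) = 883146159/3217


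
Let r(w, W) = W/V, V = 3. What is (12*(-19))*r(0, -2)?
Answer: 152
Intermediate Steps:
r(w, W) = W/3
(12*(-19))*r(0, -2) = (12*(-19))*((⅓)*(-2)) = -228*(-⅔) = 152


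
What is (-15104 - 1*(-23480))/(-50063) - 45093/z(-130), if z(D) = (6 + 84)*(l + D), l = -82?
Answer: 699225593/318400680 ≈ 2.1961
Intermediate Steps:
z(D) = -7380 + 90*D (z(D) = (6 + 84)*(-82 + D) = 90*(-82 + D) = -7380 + 90*D)
(-15104 - 1*(-23480))/(-50063) - 45093/z(-130) = (-15104 - 1*(-23480))/(-50063) - 45093/(-7380 + 90*(-130)) = (-15104 + 23480)*(-1/50063) - 45093/(-7380 - 11700) = 8376*(-1/50063) - 45093/(-19080) = -8376/50063 - 45093*(-1/19080) = -8376/50063 + 15031/6360 = 699225593/318400680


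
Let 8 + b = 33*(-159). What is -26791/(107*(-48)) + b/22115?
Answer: 113098657/22716528 ≈ 4.9787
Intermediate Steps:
b = -5255 (b = -8 + 33*(-159) = -8 - 5247 = -5255)
-26791/(107*(-48)) + b/22115 = -26791/(107*(-48)) - 5255/22115 = -26791/(-5136) - 5255*1/22115 = -26791*(-1/5136) - 1051/4423 = 26791/5136 - 1051/4423 = 113098657/22716528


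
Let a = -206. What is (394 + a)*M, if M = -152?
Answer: -28576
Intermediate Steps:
(394 + a)*M = (394 - 206)*(-152) = 188*(-152) = -28576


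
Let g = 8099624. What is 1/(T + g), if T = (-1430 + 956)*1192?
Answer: 1/7534616 ≈ 1.3272e-7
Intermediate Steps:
T = -565008 (T = -474*1192 = -565008)
1/(T + g) = 1/(-565008 + 8099624) = 1/7534616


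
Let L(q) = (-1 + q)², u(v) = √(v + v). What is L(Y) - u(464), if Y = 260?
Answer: 67081 - 4*√58 ≈ 67051.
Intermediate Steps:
u(v) = √2*√v (u(v) = √(2*v) = √2*√v)
L(Y) - u(464) = (-1 + 260)² - √2*√464 = 259² - √2*4*√29 = 67081 - 4*√58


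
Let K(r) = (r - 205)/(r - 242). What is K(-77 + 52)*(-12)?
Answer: -920/89 ≈ -10.337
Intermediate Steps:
K(r) = (-205 + r)/(-242 + r)
K(-77 + 52)*(-12) = ((-205 + (-77 + 52))/(-242 + (-77 + 52)))*(-12) = ((-205 - 25)/(-242 - 25))*(-12) = (-230/(-267))*(-12) = -1/267*(-230)*(-12) = (230/267)*(-12) = -920/89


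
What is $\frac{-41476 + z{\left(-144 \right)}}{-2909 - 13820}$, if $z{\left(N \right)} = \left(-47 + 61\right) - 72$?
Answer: $\frac{41534}{16729} \approx 2.4828$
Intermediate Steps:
$z{\left(N \right)} = -58$ ($z{\left(N \right)} = 14 - 72 = -58$)
$\frac{-41476 + z{\left(-144 \right)}}{-2909 - 13820} = \frac{-41476 - 58}{-2909 - 13820} = - \frac{41534}{-16729} = \left(-41534\right) \left(- \frac{1}{16729}\right) = \frac{41534}{16729}$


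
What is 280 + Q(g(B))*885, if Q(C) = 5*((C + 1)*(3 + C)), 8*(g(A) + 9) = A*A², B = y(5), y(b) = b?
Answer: 20802145/64 ≈ 3.2503e+5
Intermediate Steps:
B = 5
g(A) = -9 + A³/8 (g(A) = -9 + (A*A²)/8 = -9 + A³/8)
Q(C) = 5*(1 + C)*(3 + C) (Q(C) = 5*((1 + C)*(3 + C)) = 5*(1 + C)*(3 + C))
280 + Q(g(B))*885 = 280 + (15 + 5*(-9 + (⅛)*5³)² + 20*(-9 + (⅛)*5³))*885 = 280 + (15 + 5*(-9 + (⅛)*125)² + 20*(-9 + (⅛)*125))*885 = 280 + (15 + 5*(-9 + 125/8)² + 20*(-9 + 125/8))*885 = 280 + (15 + 5*(53/8)² + 20*(53/8))*885 = 280 + (15 + 5*(2809/64) + 265/2)*885 = 280 + (15 + 14045/64 + 265/2)*885 = 280 + (23485/64)*885 = 280 + 20784225/64 = 20802145/64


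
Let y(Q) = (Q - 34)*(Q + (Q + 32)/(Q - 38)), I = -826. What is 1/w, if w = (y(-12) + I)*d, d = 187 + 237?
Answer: -5/541872 ≈ -9.2273e-6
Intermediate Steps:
d = 424
y(Q) = (-34 + Q)*(Q + (32 + Q)/(-38 + Q))
w = -541872/5 (w = ((-1088 + (-12)³ - 71*(-12)² + 1290*(-12))/(-38 - 12) - 826)*424 = ((-1088 - 1728 - 71*144 - 15480)/(-50) - 826)*424 = (-(-1088 - 1728 - 10224 - 15480)/50 - 826)*424 = (-1/50*(-28520) - 826)*424 = (2852/5 - 826)*424 = -1278/5*424 = -541872/5 ≈ -1.0837e+5)
1/w = 1/(-541872/5) = -5/541872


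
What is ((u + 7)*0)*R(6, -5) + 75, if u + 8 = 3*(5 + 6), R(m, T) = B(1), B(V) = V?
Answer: 75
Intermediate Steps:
R(m, T) = 1
u = 25 (u = -8 + 3*(5 + 6) = -8 + 3*11 = -8 + 33 = 25)
((u + 7)*0)*R(6, -5) + 75 = ((25 + 7)*0)*1 + 75 = (32*0)*1 + 75 = 0*1 + 75 = 0 + 75 = 75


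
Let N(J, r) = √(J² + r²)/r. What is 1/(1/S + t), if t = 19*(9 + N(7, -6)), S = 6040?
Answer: 56145236760/9320985307529 + 1039725600*√85/9320985307529 ≈ 0.0070519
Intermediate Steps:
N(J, r) = √(J² + r²)/r
t = 171 - 19*√85/6 (t = 19*(9 + √(7² + (-6)²)/(-6)) = 19*(9 - √(49 + 36)/6) = 19*(9 - √85/6) = 171 - 19*√85/6 ≈ 141.80)
1/(1/S + t) = 1/(1/6040 + (171 - 19*√85/6)) = 1/(1032841/6040 - 19*√85/6)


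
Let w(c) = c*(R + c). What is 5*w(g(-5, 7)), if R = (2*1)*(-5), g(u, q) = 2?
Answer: -80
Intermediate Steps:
R = -10 (R = 2*(-5) = -10)
w(c) = c*(-10 + c)
5*w(g(-5, 7)) = 5*(2*(-10 + 2)) = 5*(2*(-8)) = 5*(-16) = -80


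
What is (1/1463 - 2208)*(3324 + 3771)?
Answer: -2083545435/133 ≈ -1.5666e+7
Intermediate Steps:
(1/1463 - 2208)*(3324 + 3771) = (1/1463 - 2208)*7095 = -3230303/1463*7095 = -2083545435/133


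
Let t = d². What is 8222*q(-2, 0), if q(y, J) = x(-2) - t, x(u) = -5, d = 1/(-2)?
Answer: -86331/2 ≈ -43166.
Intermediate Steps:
d = -½ ≈ -0.50000
t = ¼ (t = (-½)² = ¼ ≈ 0.25000)
q(y, J) = -21/4 (q(y, J) = -5 - 1*¼ = -5 - ¼ = -21/4)
8222*q(-2, 0) = 8222*(-21/4) = -86331/2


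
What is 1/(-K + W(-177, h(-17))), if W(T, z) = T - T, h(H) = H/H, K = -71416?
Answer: 1/71416 ≈ 1.4002e-5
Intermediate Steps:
h(H) = 1
W(T, z) = 0
1/(-K + W(-177, h(-17))) = 1/(-1*(-71416) + 0) = 1/(71416 + 0) = 1/71416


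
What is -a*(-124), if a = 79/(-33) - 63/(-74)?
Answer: -233554/1221 ≈ -191.28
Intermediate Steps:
a = -3767/2442 (a = 79*(-1/33) - 63*(-1/74) = -79/33 + 63/74 = -3767/2442 ≈ -1.5426)
-a*(-124) = -1*(-3767/2442)*(-124) = (3767/2442)*(-124) = -233554/1221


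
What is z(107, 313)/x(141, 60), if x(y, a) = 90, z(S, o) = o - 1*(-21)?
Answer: 167/45 ≈ 3.7111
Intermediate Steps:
z(S, o) = 21 + o (z(S, o) = o + 21 = 21 + o)
z(107, 313)/x(141, 60) = (21 + 313)/90 = 334*(1/90) = 167/45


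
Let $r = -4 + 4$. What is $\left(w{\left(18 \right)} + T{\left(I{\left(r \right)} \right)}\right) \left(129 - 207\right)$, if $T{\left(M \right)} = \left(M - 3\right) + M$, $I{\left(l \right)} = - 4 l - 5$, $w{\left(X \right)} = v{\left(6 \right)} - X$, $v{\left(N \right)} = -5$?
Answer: $2808$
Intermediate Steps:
$w{\left(X \right)} = -5 - X$
$r = 0$
$I{\left(l \right)} = -5 - 4 l$
$T{\left(M \right)} = -3 + 2 M$ ($T{\left(M \right)} = \left(-3 + M\right) + M = -3 + 2 M$)
$\left(w{\left(18 \right)} + T{\left(I{\left(r \right)} \right)}\right) \left(129 - 207\right) = \left(\left(-5 - 18\right) + \left(-3 + 2 \left(-5 - 0\right)\right)\right) \left(129 - 207\right) = \left(\left(-5 - 18\right) + \left(-3 + 2 \left(-5 + 0\right)\right)\right) \left(129 - 207\right) = \left(-23 + \left(-3 + 2 \left(-5\right)\right)\right) \left(-78\right) = \left(-23 - 13\right) \left(-78\right) = \left(-36\right) \left(-78\right) = 2808$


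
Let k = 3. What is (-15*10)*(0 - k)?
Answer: 450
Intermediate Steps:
(-15*10)*(0 - k) = (-15*10)*(0 - 1*3) = -150*(0 - 3) = -150*(-3) = 450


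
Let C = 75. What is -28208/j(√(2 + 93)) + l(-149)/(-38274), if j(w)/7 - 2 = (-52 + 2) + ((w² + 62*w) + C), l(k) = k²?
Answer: 9659596819/11731325466 - 218612*√95/306509 ≈ -6.1283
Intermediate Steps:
j(w) = 189 + 7*w² + 434*w (j(w) = 14 + 7*((-52 + 2) + ((w² + 62*w) + 75)) = 14 + 7*(-50 + (75 + w² + 62*w)) = 14 + 7*(25 + w² + 62*w) = 14 + (175 + 7*w² + 434*w) = 189 + 7*w² + 434*w)
-28208/j(√(2 + 93)) + l(-149)/(-38274) = -28208/(189 + 7*(√(2 + 93))² + 434*√(2 + 93)) + (-149)²/(-38274) = -28208/(189 + 7*(√95)² + 434*√95) + 22201*(-1/38274) = -28208/(189 + 7*95 + 434*√95) - 22201/38274 = -28208/(189 + 665 + 434*√95) - 22201/38274 = -28208/(854 + 434*√95) - 22201/38274 = -22201/38274 - 28208/(854 + 434*√95)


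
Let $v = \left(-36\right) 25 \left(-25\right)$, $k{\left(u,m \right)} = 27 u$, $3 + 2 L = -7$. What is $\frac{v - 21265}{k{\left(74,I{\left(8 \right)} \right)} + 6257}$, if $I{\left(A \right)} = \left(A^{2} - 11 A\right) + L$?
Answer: $\frac{19}{127} \approx 0.14961$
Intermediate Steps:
$L = -5$ ($L = - \frac{3}{2} + \frac{1}{2} \left(-7\right) = - \frac{3}{2} - \frac{7}{2} = -5$)
$I{\left(A \right)} = -5 + A^{2} - 11 A$ ($I{\left(A \right)} = \left(A^{2} - 11 A\right) - 5 = -5 + A^{2} - 11 A$)
$v = 22500$ ($v = \left(-900\right) \left(-25\right) = 22500$)
$\frac{v - 21265}{k{\left(74,I{\left(8 \right)} \right)} + 6257} = \frac{22500 - 21265}{27 \cdot 74 + 6257} = \frac{1235}{1998 + 6257} = \frac{1235}{8255} = 1235 \cdot \frac{1}{8255} = \frac{19}{127}$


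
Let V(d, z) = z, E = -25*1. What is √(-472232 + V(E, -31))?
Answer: 11*I*√3903 ≈ 687.21*I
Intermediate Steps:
E = -25
√(-472232 + V(E, -31)) = √(-472232 - 31) = √(-472263) = 11*I*√3903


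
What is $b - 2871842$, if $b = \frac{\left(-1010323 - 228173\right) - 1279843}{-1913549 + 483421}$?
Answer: $- \frac{4107099137437}{1430128} \approx -2.8718 \cdot 10^{6}$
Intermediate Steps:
$b = \frac{2518339}{1430128}$ ($b = \frac{-1238496 - 1279843}{-1430128} = \left(-2518339\right) \left(- \frac{1}{1430128}\right) = \frac{2518339}{1430128} \approx 1.7609$)
$b - 2871842 = \frac{2518339}{1430128} - 2871842 = - \frac{4107099137437}{1430128}$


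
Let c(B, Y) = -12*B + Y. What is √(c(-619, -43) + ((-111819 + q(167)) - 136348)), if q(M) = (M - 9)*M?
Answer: 2*I*√53599 ≈ 463.03*I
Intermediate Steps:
q(M) = M*(-9 + M) (q(M) = (-9 + M)*M = M*(-9 + M))
c(B, Y) = Y - 12*B
√(c(-619, -43) + ((-111819 + q(167)) - 136348)) = √((-43 - 12*(-619)) + ((-111819 + 167*(-9 + 167)) - 136348)) = √((-43 + 7428) + ((-111819 + 167*158) - 136348)) = √(7385 + ((-111819 + 26386) - 136348)) = √(7385 + (-85433 - 136348)) = √(7385 - 221781) = √(-214396) = 2*I*√53599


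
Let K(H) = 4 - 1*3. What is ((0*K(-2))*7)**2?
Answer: 0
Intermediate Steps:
K(H) = 1 (K(H) = 4 - 3 = 1)
((0*K(-2))*7)**2 = ((0*1)*7)**2 = (0*7)**2 = 0**2 = 0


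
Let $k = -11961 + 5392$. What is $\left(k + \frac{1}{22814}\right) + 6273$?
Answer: $- \frac{6752943}{22814} \approx -296.0$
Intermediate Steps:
$k = -6569$
$\left(k + \frac{1}{22814}\right) + 6273 = \left(-6569 + \frac{1}{22814}\right) + 6273 = - \frac{149865165}{22814} + 6273 = - \frac{6752943}{22814}$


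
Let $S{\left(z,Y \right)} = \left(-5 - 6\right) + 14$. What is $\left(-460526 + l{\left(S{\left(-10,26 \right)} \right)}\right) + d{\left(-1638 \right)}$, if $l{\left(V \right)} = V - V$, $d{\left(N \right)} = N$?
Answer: $-462164$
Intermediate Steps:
$S{\left(z,Y \right)} = 3$ ($S{\left(z,Y \right)} = -11 + 14 = 3$)
$l{\left(V \right)} = 0$
$\left(-460526 + l{\left(S{\left(-10,26 \right)} \right)}\right) + d{\left(-1638 \right)} = \left(-460526 + 0\right) - 1638 = -460526 - 1638 = -462164$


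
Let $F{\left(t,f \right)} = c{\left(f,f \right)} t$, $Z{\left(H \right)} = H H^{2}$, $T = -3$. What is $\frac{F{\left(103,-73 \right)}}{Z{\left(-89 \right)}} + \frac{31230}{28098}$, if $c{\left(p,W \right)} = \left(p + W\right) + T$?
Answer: $\frac{1247077882}{1100456609} \approx 1.1332$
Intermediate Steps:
$Z{\left(H \right)} = H^{3}$
$c{\left(p,W \right)} = -3 + W + p$ ($c{\left(p,W \right)} = \left(p + W\right) - 3 = \left(W + p\right) - 3 = -3 + W + p$)
$F{\left(t,f \right)} = t \left(-3 + 2 f\right)$ ($F{\left(t,f \right)} = \left(-3 + f + f\right) t = \left(-3 + 2 f\right) t = t \left(-3 + 2 f\right)$)
$\frac{F{\left(103,-73 \right)}}{Z{\left(-89 \right)}} + \frac{31230}{28098} = \frac{103 \left(-3 + 2 \left(-73\right)\right)}{\left(-89\right)^{3}} + \frac{31230}{28098} = \frac{103 \left(-3 - 146\right)}{-704969} + 31230 \cdot \frac{1}{28098} = 103 \left(-149\right) \left(- \frac{1}{704969}\right) + \frac{1735}{1561} = \left(-15347\right) \left(- \frac{1}{704969}\right) + \frac{1735}{1561} = \frac{15347}{704969} + \frac{1735}{1561} = \frac{1247077882}{1100456609}$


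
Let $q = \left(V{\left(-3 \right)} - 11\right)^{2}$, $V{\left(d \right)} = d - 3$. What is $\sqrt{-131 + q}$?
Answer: $\sqrt{158} \approx 12.57$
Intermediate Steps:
$V{\left(d \right)} = -3 + d$
$q = 289$ ($q = \left(\left(-3 - 3\right) - 11\right)^{2} = \left(-6 - 11\right)^{2} = \left(-17\right)^{2} = 289$)
$\sqrt{-131 + q} = \sqrt{-131 + 289} = \sqrt{158}$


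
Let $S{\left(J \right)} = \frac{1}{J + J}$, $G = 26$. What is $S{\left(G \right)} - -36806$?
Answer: $\frac{1913913}{52} \approx 36806.0$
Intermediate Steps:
$S{\left(J \right)} = \frac{1}{2 J}$
$S{\left(G \right)} - -36806 = \frac{1}{2 \cdot 26} - -36806 = \frac{1}{2} \cdot \frac{1}{26} + 36806 = \frac{1}{52} + 36806 = \frac{1913913}{52}$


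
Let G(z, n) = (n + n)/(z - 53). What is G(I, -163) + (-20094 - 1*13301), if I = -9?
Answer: -1035082/31 ≈ -33390.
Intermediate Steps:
G(z, n) = 2*n/(-53 + z) (G(z, n) = (2*n)/(-53 + z) = 2*n/(-53 + z))
G(I, -163) + (-20094 - 1*13301) = 2*(-163)/(-53 - 9) + (-20094 - 1*13301) = 2*(-163)/(-62) + (-20094 - 13301) = 2*(-163)*(-1/62) - 33395 = 163/31 - 33395 = -1035082/31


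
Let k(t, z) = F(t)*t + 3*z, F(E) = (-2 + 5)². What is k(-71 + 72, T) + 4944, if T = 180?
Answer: 5493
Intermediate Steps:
F(E) = 9 (F(E) = 3² = 9)
k(t, z) = 3*z + 9*t (k(t, z) = 9*t + 3*z = 3*z + 9*t)
k(-71 + 72, T) + 4944 = (3*180 + 9*(-71 + 72)) + 4944 = (540 + 9*1) + 4944 = (540 + 9) + 4944 = 549 + 4944 = 5493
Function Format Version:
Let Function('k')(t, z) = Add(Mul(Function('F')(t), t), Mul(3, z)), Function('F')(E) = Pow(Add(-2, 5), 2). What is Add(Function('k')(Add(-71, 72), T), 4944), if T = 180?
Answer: 5493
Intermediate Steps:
Function('F')(E) = 9 (Function('F')(E) = Pow(3, 2) = 9)
Function('k')(t, z) = Add(Mul(3, z), Mul(9, t)) (Function('k')(t, z) = Add(Mul(9, t), Mul(3, z)) = Add(Mul(3, z), Mul(9, t)))
Add(Function('k')(Add(-71, 72), T), 4944) = Add(Add(Mul(3, 180), Mul(9, Add(-71, 72))), 4944) = Add(Add(540, Mul(9, 1)), 4944) = Add(Add(540, 9), 4944) = Add(549, 4944) = 5493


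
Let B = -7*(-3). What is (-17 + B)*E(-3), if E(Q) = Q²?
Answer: 36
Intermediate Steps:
B = 21
(-17 + B)*E(-3) = (-17 + 21)*(-3)² = 4*9 = 36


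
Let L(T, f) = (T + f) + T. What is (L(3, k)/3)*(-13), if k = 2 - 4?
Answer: -52/3 ≈ -17.333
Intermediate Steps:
k = -2
L(T, f) = f + 2*T
(L(3, k)/3)*(-13) = ((-2 + 2*3)/3)*(-13) = ((-2 + 6)*(⅓))*(-13) = (4*(⅓))*(-13) = (4/3)*(-13) = -52/3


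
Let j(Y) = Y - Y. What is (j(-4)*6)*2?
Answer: 0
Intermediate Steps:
j(Y) = 0
(j(-4)*6)*2 = (0*6)*2 = 0*2 = 0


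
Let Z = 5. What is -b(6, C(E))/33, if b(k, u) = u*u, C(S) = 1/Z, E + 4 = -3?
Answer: -1/825 ≈ -0.0012121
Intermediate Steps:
E = -7 (E = -4 - 3 = -7)
C(S) = ⅕ (C(S) = 1/5 = ⅕)
b(k, u) = u²
-b(6, C(E))/33 = -(⅕)²/33 = -1/(25*33) = -1*1/825 = -1/825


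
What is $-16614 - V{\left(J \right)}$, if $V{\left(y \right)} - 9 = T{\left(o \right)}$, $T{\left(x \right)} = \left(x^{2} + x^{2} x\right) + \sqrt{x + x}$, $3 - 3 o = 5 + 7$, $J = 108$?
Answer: $-16605 - i \sqrt{6} \approx -16605.0 - 2.4495 i$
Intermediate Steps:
$o = -3$ ($o = 1 - \frac{5 + 7}{3} = 1 - 4 = -3$)
$T{\left(x \right)} = x^{2} + x^{3} + \sqrt{2} \sqrt{x}$ ($T{\left(x \right)} = \left(x^{2} + x^{3}\right) + \sqrt{2 x} = \left(x^{2} + x^{3}\right) + \sqrt{2} \sqrt{x} = x^{2} + x^{3} + \sqrt{2} \sqrt{x}$)
$V{\left(y \right)} = -9 + i \sqrt{6}$ ($V{\left(y \right)} = 9 + \left(\left(-3\right)^{2} + \left(-3\right)^{3} + \sqrt{2} \sqrt{-3}\right) = 9 + \left(9 - 27 + \sqrt{2} i \sqrt{3}\right) = 9 + \left(9 - 27 + i \sqrt{6}\right) = 9 - \left(18 - i \sqrt{6}\right) = -9 + i \sqrt{6}$)
$-16614 - V{\left(J \right)} = -16614 - \left(-9 + i \sqrt{6}\right) = -16614 + \left(9 - i \sqrt{6}\right) = -16605 - i \sqrt{6}$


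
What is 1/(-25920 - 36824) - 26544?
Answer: -1665476737/62744 ≈ -26544.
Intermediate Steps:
1/(-25920 - 36824) - 26544 = 1/(-62744) - 26544 = -1/62744 - 26544 = -1665476737/62744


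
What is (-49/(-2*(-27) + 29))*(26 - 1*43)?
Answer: 833/83 ≈ 10.036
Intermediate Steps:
(-49/(-2*(-27) + 29))*(26 - 1*43) = (-49/(54 + 29))*(26 - 43) = -49/83*(-17) = 833/83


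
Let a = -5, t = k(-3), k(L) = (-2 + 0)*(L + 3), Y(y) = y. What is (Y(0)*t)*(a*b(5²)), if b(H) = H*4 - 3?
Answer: 0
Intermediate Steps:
k(L) = -6 - 2*L (k(L) = -2*(3 + L) = -6 - 2*L)
t = 0 (t = -6 - 2*(-3) = -6 + 6 = 0)
b(H) = -3 + 4*H (b(H) = 4*H - 3 = -3 + 4*H)
(Y(0)*t)*(a*b(5²)) = (0*0)*(-5*(-3 + 4*5²)) = 0*(-5*(-3 + 4*25)) = 0*(-5*(-3 + 100)) = 0*(-5*97) = 0*(-485) = 0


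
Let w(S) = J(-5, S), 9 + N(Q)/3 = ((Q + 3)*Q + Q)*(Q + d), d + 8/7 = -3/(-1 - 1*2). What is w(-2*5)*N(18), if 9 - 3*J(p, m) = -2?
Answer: 543807/7 ≈ 77687.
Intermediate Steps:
J(p, m) = 11/3 (J(p, m) = 3 - 1/3*(-2) = 3 + 2/3 = 11/3)
d = -1/7 (d = -8/7 - 3/(-1 - 1*2) = -8/7 - 3/(-1 - 2) = -8/7 - 3/(-3) = -8/7 - 3*(-1/3) = -8/7 + 1 = -1/7 ≈ -0.14286)
N(Q) = -27 + 3*(-1/7 + Q)*(Q + Q*(3 + Q)) (N(Q) = -27 + 3*(((Q + 3)*Q + Q)*(Q - 1/7)) = -27 + 3*(((3 + Q)*Q + Q)*(-1/7 + Q)) = -27 + 3*((Q*(3 + Q) + Q)*(-1/7 + Q)) = -27 + 3*((Q + Q*(3 + Q))*(-1/7 + Q)) = -27 + 3*((-1/7 + Q)*(Q + Q*(3 + Q))) = -27 + 3*(-1/7 + Q)*(Q + Q*(3 + Q)))
w(S) = 11/3
w(-2*5)*N(18) = 11*(-27 + 3*18**3 - 12/7*18 + (81/7)*18**2)/3 = 11*(-27 + 3*5832 - 216/7 + (81/7)*324)/3 = 11*(-27 + 17496 - 216/7 + 26244/7)/3 = (11/3)*(148311/7) = 543807/7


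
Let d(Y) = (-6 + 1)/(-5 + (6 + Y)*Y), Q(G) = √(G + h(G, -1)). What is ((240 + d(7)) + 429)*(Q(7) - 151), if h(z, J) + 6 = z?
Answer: -8686879/86 + 57529*√2/43 ≈ -99118.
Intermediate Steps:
h(z, J) = -6 + z
Q(G) = √(-6 + 2*G) (Q(G) = √(G + (-6 + G)) = √(-6 + 2*G))
d(Y) = -5/(-5 + Y*(6 + Y))
((240 + d(7)) + 429)*(Q(7) - 151) = ((240 - 5/(-5 + 7² + 6*7)) + 429)*(√(-6 + 2*7) - 151) = ((240 - 5/(-5 + 49 + 42)) + 429)*(√(-6 + 14) - 151) = ((240 - 5/86) + 429)*(√8 - 151) = ((240 - 5*1/86) + 429)*(2*√2 - 151) = ((240 - 5/86) + 429)*(-151 + 2*√2) = (20635/86 + 429)*(-151 + 2*√2) = 57529*(-151 + 2*√2)/86 = -8686879/86 + 57529*√2/43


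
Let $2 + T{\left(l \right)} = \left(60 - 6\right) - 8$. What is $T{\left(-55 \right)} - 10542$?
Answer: $-10498$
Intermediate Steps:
$T{\left(l \right)} = 44$ ($T{\left(l \right)} = -2 + \left(\left(60 - 6\right) - 8\right) = -2 + \left(54 - 8\right) = -2 + 46 = 44$)
$T{\left(-55 \right)} - 10542 = 44 - 10542 = -10498$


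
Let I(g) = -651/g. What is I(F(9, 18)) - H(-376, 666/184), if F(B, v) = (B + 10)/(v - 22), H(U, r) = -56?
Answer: 3668/19 ≈ 193.05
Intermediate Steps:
F(B, v) = (10 + B)/(-22 + v)
I(F(9, 18)) - H(-376, 666/184) = -651*(-22 + 18)/(10 + 9) - 1*(-56) = -651/(19/(-4)) + 56 = -651/((-¼*19)) + 56 = -651/(-19/4) + 56 = -651*(-4/19) + 56 = 2604/19 + 56 = 3668/19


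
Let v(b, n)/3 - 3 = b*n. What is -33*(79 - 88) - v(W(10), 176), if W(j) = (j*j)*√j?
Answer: 288 - 52800*√10 ≈ -1.6668e+5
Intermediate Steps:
W(j) = j^(5/2) (W(j) = j²*√j = j^(5/2))
v(b, n) = 9 + 3*b*n (v(b, n) = 9 + 3*(b*n) = 9 + 3*b*n)
-33*(79 - 88) - v(W(10), 176) = -33*(79 - 88) - (9 + 3*10^(5/2)*176) = -33*(-9) - (9 + 3*(100*√10)*176) = 297 - (9 + 52800*√10) = 297 + (-9 - 52800*√10) = 288 - 52800*√10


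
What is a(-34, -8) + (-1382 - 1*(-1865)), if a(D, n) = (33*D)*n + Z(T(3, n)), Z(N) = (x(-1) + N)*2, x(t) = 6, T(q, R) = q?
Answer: 9477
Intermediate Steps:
Z(N) = 12 + 2*N (Z(N) = (6 + N)*2 = 12 + 2*N)
a(D, n) = 18 + 33*D*n (a(D, n) = (33*D)*n + (12 + 2*3) = 33*D*n + (12 + 6) = 33*D*n + 18 = 18 + 33*D*n)
a(-34, -8) + (-1382 - 1*(-1865)) = (18 + 33*(-34)*(-8)) + (-1382 - 1*(-1865)) = (18 + 8976) + (-1382 + 1865) = 8994 + 483 = 9477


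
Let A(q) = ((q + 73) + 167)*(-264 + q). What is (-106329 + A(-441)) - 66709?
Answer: -31333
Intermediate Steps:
A(q) = (-264 + q)*(240 + q) (A(q) = ((73 + q) + 167)*(-264 + q) = (240 + q)*(-264 + q) = (-264 + q)*(240 + q))
(-106329 + A(-441)) - 66709 = (-106329 + (-63360 + (-441)² - 24*(-441))) - 66709 = (-106329 + (-63360 + 194481 + 10584)) - 66709 = (-106329 + 141705) - 66709 = 35376 - 66709 = -31333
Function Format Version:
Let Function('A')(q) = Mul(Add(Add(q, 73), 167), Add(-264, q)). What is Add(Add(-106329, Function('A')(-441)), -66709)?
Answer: -31333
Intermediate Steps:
Function('A')(q) = Mul(Add(-264, q), Add(240, q)) (Function('A')(q) = Mul(Add(Add(73, q), 167), Add(-264, q)) = Mul(Add(240, q), Add(-264, q)) = Mul(Add(-264, q), Add(240, q)))
Add(Add(-106329, Function('A')(-441)), -66709) = Add(Add(-106329, Add(-63360, Pow(-441, 2), Mul(-24, -441))), -66709) = Add(Add(-106329, Add(-63360, 194481, 10584)), -66709) = Add(Add(-106329, 141705), -66709) = Add(35376, -66709) = -31333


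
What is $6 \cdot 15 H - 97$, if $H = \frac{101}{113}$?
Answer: $- \frac{1871}{113} \approx -16.558$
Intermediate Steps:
$H = \frac{101}{113}$ ($H = 101 \cdot \frac{1}{113} = \frac{101}{113} \approx 0.89381$)
$6 \cdot 15 H - 97 = 6 \cdot 15 \cdot \frac{101}{113} - 97 = 90 \cdot \frac{101}{113} - 97 = \frac{9090}{113} - 97 = - \frac{1871}{113}$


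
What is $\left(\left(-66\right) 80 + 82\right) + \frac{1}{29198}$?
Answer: $- \frac{151771203}{29198} \approx -5198.0$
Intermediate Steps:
$\left(\left(-66\right) 80 + 82\right) + \frac{1}{29198} = \left(-5280 + 82\right) + \frac{1}{29198} = -5198 + \frac{1}{29198} = - \frac{151771203}{29198}$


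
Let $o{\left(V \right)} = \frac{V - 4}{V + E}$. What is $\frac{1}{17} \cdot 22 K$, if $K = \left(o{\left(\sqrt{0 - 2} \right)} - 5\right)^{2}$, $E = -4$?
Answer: $\frac{352}{17} \approx 20.706$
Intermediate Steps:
$o{\left(V \right)} = 1$ ($o{\left(V \right)} = \frac{V - 4}{V - 4} = \frac{-4 + V}{-4 + V} = 1$)
$K = 16$ ($K = \left(1 - 5\right)^{2} = \left(-4\right)^{2} = 16$)
$\frac{1}{17} \cdot 22 K = \frac{1}{17} \cdot 22 \cdot 16 = \frac{22}{17} \cdot 16 = \frac{352}{17}$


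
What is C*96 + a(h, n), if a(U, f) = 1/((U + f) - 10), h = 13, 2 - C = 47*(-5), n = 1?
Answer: 91009/4 ≈ 22752.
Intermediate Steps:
C = 237 (C = 2 - 47*(-5) = 2 - 1*(-235) = 2 + 235 = 237)
a(U, f) = 1/(-10 + U + f)
C*96 + a(h, n) = 237*96 + 1/(-10 + 13 + 1) = 22752 + 1/4 = 22752 + ¼ = 91009/4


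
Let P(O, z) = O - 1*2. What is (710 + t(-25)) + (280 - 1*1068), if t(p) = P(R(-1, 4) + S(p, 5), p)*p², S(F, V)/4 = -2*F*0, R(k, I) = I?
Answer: 1172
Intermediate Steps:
S(F, V) = 0 (S(F, V) = 4*(-2*F*0) = 4*0 = 0)
P(O, z) = -2 + O (P(O, z) = O - 2 = -2 + O)
t(p) = 2*p² (t(p) = (-2 + (4 + 0))*p² = (-2 + 4)*p² = 2*p²)
(710 + t(-25)) + (280 - 1*1068) = (710 + 2*(-25)²) + (280 - 1*1068) = (710 + 2*625) + (280 - 1068) = (710 + 1250) - 788 = 1960 - 788 = 1172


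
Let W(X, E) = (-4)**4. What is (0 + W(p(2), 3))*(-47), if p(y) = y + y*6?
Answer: -12032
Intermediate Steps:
p(y) = 7*y (p(y) = y + 6*y = 7*y)
W(X, E) = 256
(0 + W(p(2), 3))*(-47) = (0 + 256)*(-47) = 256*(-47) = -12032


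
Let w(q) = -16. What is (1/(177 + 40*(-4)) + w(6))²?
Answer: 73441/289 ≈ 254.12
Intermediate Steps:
(1/(177 + 40*(-4)) + w(6))² = (1/(177 + 40*(-4)) - 16)² = (1/(177 - 160) - 16)² = (1/17 - 16)² = (-271/17)² = 73441/289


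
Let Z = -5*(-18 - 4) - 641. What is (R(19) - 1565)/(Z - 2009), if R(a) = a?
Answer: 773/1270 ≈ 0.60866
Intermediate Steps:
Z = -531 (Z = -5*(-22) - 641 = 110 - 641 = -531)
(R(19) - 1565)/(Z - 2009) = (19 - 1565)/(-531 - 2009) = -1546/(-2540) = -1546*(-1/2540) = 773/1270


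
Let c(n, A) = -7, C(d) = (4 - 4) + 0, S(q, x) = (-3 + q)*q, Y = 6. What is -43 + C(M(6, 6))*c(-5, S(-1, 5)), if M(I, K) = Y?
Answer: -43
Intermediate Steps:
M(I, K) = 6
S(q, x) = q*(-3 + q)
C(d) = 0 (C(d) = 0 + 0 = 0)
-43 + C(M(6, 6))*c(-5, S(-1, 5)) = -43 + 0*(-7) = -43 + 0 = -43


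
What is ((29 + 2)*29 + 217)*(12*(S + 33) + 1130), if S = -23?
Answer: 1395000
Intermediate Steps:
((29 + 2)*29 + 217)*(12*(S + 33) + 1130) = ((29 + 2)*29 + 217)*(12*(-23 + 33) + 1130) = (31*29 + 217)*(12*10 + 1130) = (899 + 217)*(120 + 1130) = 1116*1250 = 1395000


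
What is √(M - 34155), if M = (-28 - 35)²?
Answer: 3*I*√3354 ≈ 173.74*I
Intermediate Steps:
M = 3969 (M = (-63)² = 3969)
√(M - 34155) = √(3969 - 34155) = √(-30186) = 3*I*√3354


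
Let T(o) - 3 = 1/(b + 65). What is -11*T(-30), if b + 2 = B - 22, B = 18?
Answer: -1958/59 ≈ -33.186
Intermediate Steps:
b = -6 (b = -2 + (18 - 22) = -2 - 4 = -6)
T(o) = 178/59 (T(o) = 3 + 1/(-6 + 65) = 3 + 1/59 = 178/59)
-11*T(-30) = -11*178/59 = -1958/59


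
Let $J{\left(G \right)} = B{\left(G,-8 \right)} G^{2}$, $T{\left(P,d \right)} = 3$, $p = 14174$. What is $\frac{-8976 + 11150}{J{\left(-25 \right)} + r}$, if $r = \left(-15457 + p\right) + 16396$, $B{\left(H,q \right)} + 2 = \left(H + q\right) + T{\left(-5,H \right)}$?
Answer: $- \frac{2174}{4887} \approx -0.44485$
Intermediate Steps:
$B{\left(H,q \right)} = 1 + H + q$ ($B{\left(H,q \right)} = -2 + \left(\left(H + q\right) + 3\right) = -2 + \left(3 + H + q\right) = 1 + H + q$)
$r = 15113$ ($r = \left(-15457 + 14174\right) + 16396 = -1283 + 16396 = 15113$)
$J{\left(G \right)} = G^{2} \left(-7 + G\right)$ ($J{\left(G \right)} = \left(1 + G - 8\right) G^{2} = \left(-7 + G\right) G^{2} = G^{2} \left(-7 + G\right)$)
$\frac{-8976 + 11150}{J{\left(-25 \right)} + r} = \frac{-8976 + 11150}{\left(-25\right)^{2} \left(-7 - 25\right) + 15113} = \frac{2174}{625 \left(-32\right) + 15113} = \frac{2174}{-20000 + 15113} = \frac{2174}{-4887} = 2174 \left(- \frac{1}{4887}\right) = - \frac{2174}{4887}$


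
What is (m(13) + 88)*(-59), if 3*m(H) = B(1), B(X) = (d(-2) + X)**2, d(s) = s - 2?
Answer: -5369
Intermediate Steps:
d(s) = -2 + s
B(X) = (-4 + X)**2 (B(X) = ((-2 - 2) + X)**2 = (-4 + X)**2)
m(H) = 3 (m(H) = (-4 + 1)**2/3 = (1/3)*(-3)**2 = (1/3)*9 = 3)
(m(13) + 88)*(-59) = (3 + 88)*(-59) = 91*(-59) = -5369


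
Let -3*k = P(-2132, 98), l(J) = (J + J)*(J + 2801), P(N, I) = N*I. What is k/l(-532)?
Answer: -3731/129333 ≈ -0.028848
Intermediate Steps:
P(N, I) = I*N
l(J) = 2*J*(2801 + J) (l(J) = (2*J)*(2801 + J) = 2*J*(2801 + J))
k = 208936/3 (k = -98*(-2132)/3 = -⅓*(-208936) = 208936/3 ≈ 69645.)
k/l(-532) = 208936/(3*((2*(-532)*(2801 - 532)))) = 208936/(3*((2*(-532)*2269))) = (208936/3)/(-2414216) = (208936/3)*(-1/2414216) = -3731/129333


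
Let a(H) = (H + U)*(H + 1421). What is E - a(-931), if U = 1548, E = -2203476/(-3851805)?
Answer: -388171334058/1283935 ≈ -3.0233e+5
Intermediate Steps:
E = 734492/1283935 (E = -2203476*(-1/3851805) = 734492/1283935 ≈ 0.57206)
a(H) = (1421 + H)*(1548 + H) (a(H) = (H + 1548)*(H + 1421) = (1548 + H)*(1421 + H) = (1421 + H)*(1548 + H))
E - a(-931) = 734492/1283935 - (2199708 + (-931)² + 2969*(-931)) = 734492/1283935 - (2199708 + 866761 - 2764139) = 734492/1283935 - 1*302330 = 734492/1283935 - 302330 = -388171334058/1283935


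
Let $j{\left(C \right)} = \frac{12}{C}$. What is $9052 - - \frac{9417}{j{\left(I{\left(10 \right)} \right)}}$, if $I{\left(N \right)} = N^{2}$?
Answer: $87527$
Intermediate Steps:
$9052 - - \frac{9417}{j{\left(I{\left(10 \right)} \right)}} = 9052 - - \frac{9417}{12 \frac{1}{10^{2}}} = 9052 - - \frac{9417}{12 \cdot \frac{1}{100}} = 9052 - - \frac{9417}{\frac{3}{25}} = 9052 - \left(-9417\right) \frac{25}{3} = 9052 - -78475 = 9052 + 78475 = 87527$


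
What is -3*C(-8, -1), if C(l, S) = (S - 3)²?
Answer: -48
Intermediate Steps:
C(l, S) = (-3 + S)²
-3*C(-8, -1) = -3*(-3 - 1)² = -3*(-4)² = -3*16 = -48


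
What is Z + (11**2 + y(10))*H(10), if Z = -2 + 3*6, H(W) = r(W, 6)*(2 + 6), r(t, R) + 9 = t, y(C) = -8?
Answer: 920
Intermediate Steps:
r(t, R) = -9 + t
H(W) = -72 + 8*W (H(W) = (-9 + W)*(2 + 6) = (-9 + W)*8 = -72 + 8*W)
Z = 16 (Z = -2 + 18 = 16)
Z + (11**2 + y(10))*H(10) = 16 + (11**2 - 8)*(-72 + 8*10) = 16 + (121 - 8)*(-72 + 80) = 16 + 113*8 = 16 + 904 = 920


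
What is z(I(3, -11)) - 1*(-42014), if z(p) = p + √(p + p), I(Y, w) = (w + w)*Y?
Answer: 41948 + 2*I*√33 ≈ 41948.0 + 11.489*I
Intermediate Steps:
I(Y, w) = 2*Y*w (I(Y, w) = (2*w)*Y = 2*Y*w)
z(p) = p + √2*√p (z(p) = p + √(2*p) = p + √2*√p)
z(I(3, -11)) - 1*(-42014) = (2*3*(-11) + √2*√(2*3*(-11))) - 1*(-42014) = (-66 + √2*√(-66)) + 42014 = (-66 + √2*(I*√66)) + 42014 = (-66 + 2*I*√33) + 42014 = 41948 + 2*I*√33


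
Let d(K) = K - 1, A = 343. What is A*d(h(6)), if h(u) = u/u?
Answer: 0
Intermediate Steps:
h(u) = 1
d(K) = -1 + K
A*d(h(6)) = 343*(-1 + 1) = 343*0 = 0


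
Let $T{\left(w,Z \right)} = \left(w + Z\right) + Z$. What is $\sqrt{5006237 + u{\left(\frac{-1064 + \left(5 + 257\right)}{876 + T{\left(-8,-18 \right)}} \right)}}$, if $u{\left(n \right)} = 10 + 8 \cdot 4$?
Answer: $\sqrt{5006279} \approx 2237.5$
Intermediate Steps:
$T{\left(w,Z \right)} = w + 2 Z$ ($T{\left(w,Z \right)} = \left(Z + w\right) + Z = w + 2 Z$)
$u{\left(n \right)} = 42$ ($u{\left(n \right)} = 10 + 32 = 42$)
$\sqrt{5006237 + u{\left(\frac{-1064 + \left(5 + 257\right)}{876 + T{\left(-8,-18 \right)}} \right)}} = \sqrt{5006237 + 42} = \sqrt{5006279}$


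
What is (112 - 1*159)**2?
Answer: 2209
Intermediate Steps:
(112 - 1*159)**2 = (112 - 159)**2 = (-47)**2 = 2209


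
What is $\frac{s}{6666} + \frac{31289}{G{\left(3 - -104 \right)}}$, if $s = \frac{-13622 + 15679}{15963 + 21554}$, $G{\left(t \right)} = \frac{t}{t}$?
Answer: $\frac{711364864465}{22735302} \approx 31289.0$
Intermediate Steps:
$G{\left(t \right)} = 1$
$s = \frac{2057}{37517} \approx 0.054828$
$\frac{s}{6666} + \frac{31289}{G{\left(3 - -104 \right)}} = \frac{2057}{37517 \cdot 6666} + \frac{31289}{1} = \frac{2057}{37517} \cdot \frac{1}{6666} + 31289 \cdot 1 = \frac{187}{22735302} + 31289 = \frac{711364864465}{22735302}$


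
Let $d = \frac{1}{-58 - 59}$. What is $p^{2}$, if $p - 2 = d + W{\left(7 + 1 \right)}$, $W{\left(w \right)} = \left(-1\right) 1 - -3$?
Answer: $\frac{218089}{13689} \approx 15.932$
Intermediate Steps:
$W{\left(w \right)} = 2$ ($W{\left(w \right)} = -1 + 3 = 2$)
$d = - \frac{1}{117}$ ($d = \frac{1}{-117} = - \frac{1}{117} \approx -0.008547$)
$p = \frac{467}{117}$ ($p = 2 + \left(- \frac{1}{117} + 2\right) = 2 + \frac{233}{117} = \frac{467}{117} \approx 3.9915$)
$p^{2} = \left(\frac{467}{117}\right)^{2} = \frac{218089}{13689}$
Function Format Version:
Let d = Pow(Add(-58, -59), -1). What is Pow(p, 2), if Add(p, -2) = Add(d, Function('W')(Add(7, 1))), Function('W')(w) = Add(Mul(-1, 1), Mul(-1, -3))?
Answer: Rational(218089, 13689) ≈ 15.932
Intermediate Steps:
Function('W')(w) = 2 (Function('W')(w) = Add(-1, 3) = 2)
d = Rational(-1, 117) (d = Pow(-117, -1) = Rational(-1, 117) ≈ -0.0085470)
p = Rational(467, 117) (p = Add(2, Add(Rational(-1, 117), 2)) = Add(2, Rational(233, 117)) = Rational(467, 117) ≈ 3.9915)
Pow(p, 2) = Pow(Rational(467, 117), 2) = Rational(218089, 13689)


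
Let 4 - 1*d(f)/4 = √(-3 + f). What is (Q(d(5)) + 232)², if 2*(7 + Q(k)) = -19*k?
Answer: 8217 + 5548*√2 ≈ 16063.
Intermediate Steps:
d(f) = 16 - 4*√(-3 + f)
Q(k) = -7 - 19*k/2 (Q(k) = -7 + (-19*k)/2 = -7 - 19*k/2)
(Q(d(5)) + 232)² = ((-7 - 19*(16 - 4*√(-3 + 5))/2) + 232)² = ((-7 - 19*(16 - 4*√2)/2) + 232)² = ((-7 + (-152 + 38*√2)) + 232)² = ((-159 + 38*√2) + 232)² = (73 + 38*√2)²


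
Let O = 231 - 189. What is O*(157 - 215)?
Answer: -2436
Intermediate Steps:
O = 42
O*(157 - 215) = 42*(157 - 215) = 42*(-58) = -2436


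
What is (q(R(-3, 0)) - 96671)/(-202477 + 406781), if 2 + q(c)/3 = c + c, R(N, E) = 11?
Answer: -96611/204304 ≈ -0.47288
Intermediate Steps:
q(c) = -6 + 6*c (q(c) = -6 + 3*(c + c) = -6 + 3*(2*c) = -6 + 6*c)
(q(R(-3, 0)) - 96671)/(-202477 + 406781) = ((-6 + 6*11) - 96671)/(-202477 + 406781) = ((-6 + 66) - 96671)/204304 = (60 - 96671)*(1/204304) = -96611*1/204304 = -96611/204304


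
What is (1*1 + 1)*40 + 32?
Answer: 112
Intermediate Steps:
(1*1 + 1)*40 + 32 = (1 + 1)*40 + 32 = 2*40 + 32 = 80 + 32 = 112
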